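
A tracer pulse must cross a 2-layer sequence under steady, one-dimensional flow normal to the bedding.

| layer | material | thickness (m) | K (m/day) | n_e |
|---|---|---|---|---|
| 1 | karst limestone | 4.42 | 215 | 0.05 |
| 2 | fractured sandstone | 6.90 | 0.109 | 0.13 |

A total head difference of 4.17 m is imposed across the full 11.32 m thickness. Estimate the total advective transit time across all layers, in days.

17.0

With flow normal to the layers, continuity requires the same specific discharge q through every layer.
Σ(b_i/K_i) = 4.42/215 + 6.90/0.109 = 63.32 d.
q = Δh / Σ(b_i/K_i) = 4.17 / 63.32 = 0.06585 m/day.
In each layer the seepage velocity is v_i = q/n_i, so the layer transit time is t_i = b_i·n_i / q:
  layer 1 (karst limestone): t_1 = 4.42 × 0.05 / 0.06585 = 3.356 d
  layer 2 (fractured sandstone): t_2 = 6.90 × 0.13 / 0.06585 = 13.62 d
Total t = Σ t_i = 16.98 days.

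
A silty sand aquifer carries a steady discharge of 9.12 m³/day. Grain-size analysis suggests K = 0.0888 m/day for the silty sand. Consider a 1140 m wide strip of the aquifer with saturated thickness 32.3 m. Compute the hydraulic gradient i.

0.00279

Cross-sectional area A = 1140 × 32.3 = 36822 m².
From Q = K·A·i, i = Q / (K·A) = 9.12 / (0.08880 × 36822) = 0.002789.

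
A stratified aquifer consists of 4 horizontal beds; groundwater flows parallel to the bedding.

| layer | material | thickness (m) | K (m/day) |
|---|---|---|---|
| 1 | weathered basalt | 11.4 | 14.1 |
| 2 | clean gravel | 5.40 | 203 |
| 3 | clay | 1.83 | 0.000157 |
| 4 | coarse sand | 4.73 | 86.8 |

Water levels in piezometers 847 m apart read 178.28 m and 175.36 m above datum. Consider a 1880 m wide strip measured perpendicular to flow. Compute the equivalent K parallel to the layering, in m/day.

Flow is parallel to layering, so each bed carries its own Darcy discharge and the transmissivities add.
Σ(K_i·b_i) = 14.1×11.4 + 203×5.40 + 0.000157×1.83 + 86.8×4.73 = 1668 m²/day.
Total thickness b = 23.36 m, so K_eq = Σ(K_i·b_i)/b = 71.38 m/day.

71.4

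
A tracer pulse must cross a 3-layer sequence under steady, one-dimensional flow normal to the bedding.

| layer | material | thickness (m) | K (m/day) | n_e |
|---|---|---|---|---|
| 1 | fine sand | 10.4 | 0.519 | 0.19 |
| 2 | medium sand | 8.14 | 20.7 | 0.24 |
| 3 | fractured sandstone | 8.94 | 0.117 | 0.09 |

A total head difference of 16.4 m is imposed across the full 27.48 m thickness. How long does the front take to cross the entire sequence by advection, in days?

28.0

With flow normal to the layers, continuity requires the same specific discharge q through every layer.
Σ(b_i/K_i) = 10.4/0.519 + 8.14/20.7 + 8.94/0.117 = 96.84 d.
q = Δh / Σ(b_i/K_i) = 16.4 / 96.84 = 0.1693 m/day.
In each layer the seepage velocity is v_i = q/n_i, so the layer transit time is t_i = b_i·n_i / q:
  layer 1 (fine sand): t_1 = 10.4 × 0.19 / 0.1693 = 11.67 d
  layer 2 (medium sand): t_2 = 8.14 × 0.24 / 0.1693 = 11.54 d
  layer 3 (fractured sandstone): t_3 = 8.94 × 0.09 / 0.1693 = 4.751 d
Total t = Σ t_i = 27.96 days.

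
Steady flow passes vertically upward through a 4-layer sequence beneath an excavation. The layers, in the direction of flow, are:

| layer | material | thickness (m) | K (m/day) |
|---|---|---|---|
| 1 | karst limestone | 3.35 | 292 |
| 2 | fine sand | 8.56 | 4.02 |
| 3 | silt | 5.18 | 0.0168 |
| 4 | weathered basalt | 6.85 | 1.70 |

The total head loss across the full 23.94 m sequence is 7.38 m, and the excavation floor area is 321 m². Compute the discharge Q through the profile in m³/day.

Flow is perpendicular to layering, so the layers act in series and the equivalent K is the thickness-weighted harmonic mean.
Total thickness L = 3.35 + 8.56 + 5.18 + 6.85 = 23.94 m.
Σ(b_i/K_i) = 3.35/292 + 8.56/4.02 + 5.18/0.0168 + 6.85/1.70 = 314.5 d.
K_eq = L / Σ(b_i/K_i) = 23.94 / 314.5 = 0.07612 m/day.
Q = K_eq · A · (Δh/L) = 0.07612 × 321 × (7.38/23.94) = 7.532 m³/day.

7.53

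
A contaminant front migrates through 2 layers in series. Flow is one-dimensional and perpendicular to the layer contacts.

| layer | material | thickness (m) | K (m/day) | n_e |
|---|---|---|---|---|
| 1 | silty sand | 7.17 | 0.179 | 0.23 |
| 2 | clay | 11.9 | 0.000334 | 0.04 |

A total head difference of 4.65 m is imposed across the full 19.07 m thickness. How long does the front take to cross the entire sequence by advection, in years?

With flow normal to the layers, continuity requires the same specific discharge q through every layer.
Σ(b_i/K_i) = 7.17/0.179 + 11.9/0.000334 = 35669 d.
q = Δh / Σ(b_i/K_i) = 4.65 / 35669 = 0.0001304 m/day.
In each layer the seepage velocity is v_i = q/n_i, so the layer transit time is t_i = b_i·n_i / q:
  layer 1 (silty sand): t_1 = 7.17 × 0.23 / 0.0001304 = 12650 d
  layer 2 (clay): t_2 = 11.9 × 0.04 / 0.0001304 = 3651 d
Total t = Σ t_i = 16301 days = 44.63 years.

44.6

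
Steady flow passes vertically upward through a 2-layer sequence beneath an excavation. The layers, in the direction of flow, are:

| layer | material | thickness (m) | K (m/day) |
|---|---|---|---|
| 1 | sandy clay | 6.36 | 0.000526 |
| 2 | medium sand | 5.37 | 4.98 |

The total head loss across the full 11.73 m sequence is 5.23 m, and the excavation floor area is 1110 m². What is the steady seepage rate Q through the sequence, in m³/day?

0.480

Flow is perpendicular to layering, so the layers act in series and the equivalent K is the thickness-weighted harmonic mean.
Total thickness L = 6.36 + 5.37 = 11.73 m.
Σ(b_i/K_i) = 6.36/0.000526 + 5.37/4.98 = 12092 d.
K_eq = L / Σ(b_i/K_i) = 11.73 / 12092 = 0.0009700 m/day.
Q = K_eq · A · (Δh/L) = 0.0009700 × 1110 × (5.23/11.73) = 0.4801 m³/day.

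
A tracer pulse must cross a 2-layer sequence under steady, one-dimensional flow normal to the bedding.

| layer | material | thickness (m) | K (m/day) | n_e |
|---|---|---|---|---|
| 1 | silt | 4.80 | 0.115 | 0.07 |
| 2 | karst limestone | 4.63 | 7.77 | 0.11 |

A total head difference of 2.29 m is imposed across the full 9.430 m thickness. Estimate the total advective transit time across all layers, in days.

With flow normal to the layers, continuity requires the same specific discharge q through every layer.
Σ(b_i/K_i) = 4.80/0.115 + 4.63/7.77 = 42.34 d.
q = Δh / Σ(b_i/K_i) = 2.29 / 42.34 = 0.05409 m/day.
In each layer the seepage velocity is v_i = q/n_i, so the layer transit time is t_i = b_i·n_i / q:
  layer 1 (silt): t_1 = 4.80 × 0.07 / 0.05409 = 6.212 d
  layer 2 (karst limestone): t_2 = 4.63 × 0.11 / 0.05409 = 9.415 d
Total t = Σ t_i = 15.63 days.

15.6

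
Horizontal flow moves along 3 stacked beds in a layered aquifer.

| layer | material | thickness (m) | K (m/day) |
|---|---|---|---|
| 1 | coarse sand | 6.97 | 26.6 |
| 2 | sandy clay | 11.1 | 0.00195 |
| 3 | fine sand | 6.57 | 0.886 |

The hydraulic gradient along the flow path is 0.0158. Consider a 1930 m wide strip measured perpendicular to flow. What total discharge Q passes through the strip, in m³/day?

5830

Flow is parallel to layering, so each bed carries its own Darcy discharge and the transmissivities add.
Σ(K_i·b_i) = 26.6×6.97 + 0.00195×11.1 + 0.886×6.57 = 191.2 m²/day.
Hydraulic gradient i = 0.0158.
Q = Σ(K_i·b_i) · W · i = 191.2 × 1930 × 0.01580 = 5832 m³/day.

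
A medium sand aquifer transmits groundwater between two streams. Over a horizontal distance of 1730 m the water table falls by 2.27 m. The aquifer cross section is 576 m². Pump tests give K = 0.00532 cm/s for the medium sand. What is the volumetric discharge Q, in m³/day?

3.47

Convert K: 0.00532 cm/s × 864 = 4.596 m/day.
Hydraulic gradient i = Δh / L = 2.27 / 1730 = 0.001312.
Darcy's law: Q = K · A · i = 4.596 × 576.0 × 0.001312 = 3.474 m³/day.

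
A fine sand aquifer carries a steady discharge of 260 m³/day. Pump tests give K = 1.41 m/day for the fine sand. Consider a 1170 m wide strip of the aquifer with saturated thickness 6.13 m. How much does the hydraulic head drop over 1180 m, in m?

Cross-sectional area A = 1170 × 6.13 = 7172 m².
From Q = K·A·i, i = Q / (K·A) = 260 / (1.410 × 7172) = 0.02571.
Head loss Δh = i · L = 0.02571 × 1180 = 30.34 m.

30.3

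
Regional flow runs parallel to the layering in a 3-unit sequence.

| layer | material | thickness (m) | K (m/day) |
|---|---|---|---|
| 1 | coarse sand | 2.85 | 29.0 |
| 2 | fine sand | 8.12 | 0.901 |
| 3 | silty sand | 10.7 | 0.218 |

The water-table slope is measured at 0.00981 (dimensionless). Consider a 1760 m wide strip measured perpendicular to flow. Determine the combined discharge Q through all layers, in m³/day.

1590

Flow is parallel to layering, so each bed carries its own Darcy discharge and the transmissivities add.
Σ(K_i·b_i) = 29.0×2.85 + 0.901×8.12 + 0.218×10.7 = 92.30 m²/day.
Hydraulic gradient i = 0.00981.
Q = Σ(K_i·b_i) · W · i = 92.30 × 1760 × 0.009810 = 1594 m³/day.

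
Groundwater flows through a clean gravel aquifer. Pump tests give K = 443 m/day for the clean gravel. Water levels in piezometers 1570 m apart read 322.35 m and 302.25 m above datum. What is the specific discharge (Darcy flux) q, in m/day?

Hydraulic gradient i = (322.35 − 302.25) / 1570 = 20.1 / 1570 = 0.01280.
Specific discharge q = K · i = 443.0 × 0.01280 = 5.672 m/day.

5.67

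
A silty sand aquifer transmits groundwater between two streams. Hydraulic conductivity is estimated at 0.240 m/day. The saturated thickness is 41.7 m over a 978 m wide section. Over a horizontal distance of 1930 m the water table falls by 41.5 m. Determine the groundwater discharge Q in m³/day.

210

Cross-sectional area A = 978 × 41.7 = 40783 m².
Hydraulic gradient i = Δh / L = 41.5 / 1930 = 0.02150.
Darcy's law: Q = K · A · i = 0.2400 × 40783 × 0.02150 = 210.5 m³/day.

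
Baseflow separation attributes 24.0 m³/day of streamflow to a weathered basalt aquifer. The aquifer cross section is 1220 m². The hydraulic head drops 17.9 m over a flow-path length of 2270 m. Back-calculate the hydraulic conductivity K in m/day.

2.49

Hydraulic gradient i = Δh / L = 17.9 / 2270 = 0.007885.
From Q = K·A·i, K = Q / (A·i) = 24.0 / (1220 × 0.007885) = 2.495 m/day.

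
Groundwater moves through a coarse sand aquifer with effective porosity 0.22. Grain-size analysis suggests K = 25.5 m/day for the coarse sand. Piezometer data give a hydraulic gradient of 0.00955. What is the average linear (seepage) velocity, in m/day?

Hydraulic gradient i = 0.00955.
Darcy flux q = K · i = 25.50 × 0.009550 = 0.2435 m/day.
Seepage velocity v = q / n_e = 0.2435 / 0.22 = 1.107 m/day.

1.11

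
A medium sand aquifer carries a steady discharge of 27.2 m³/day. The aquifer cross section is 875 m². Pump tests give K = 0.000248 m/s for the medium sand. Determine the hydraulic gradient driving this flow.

Convert K: 0.000248 m/s × 86400 = 21.43 m/day.
From Q = K·A·i, i = Q / (K·A) = 27.2 / (21.43 × 875.0) = 0.001451.

0.00145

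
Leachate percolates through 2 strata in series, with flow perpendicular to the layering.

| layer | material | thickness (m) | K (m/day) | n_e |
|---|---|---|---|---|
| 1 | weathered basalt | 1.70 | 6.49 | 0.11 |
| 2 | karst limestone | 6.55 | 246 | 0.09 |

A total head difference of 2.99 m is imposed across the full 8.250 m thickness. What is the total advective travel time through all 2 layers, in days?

0.0749

With flow normal to the layers, continuity requires the same specific discharge q through every layer.
Σ(b_i/K_i) = 1.70/6.49 + 6.55/246 = 0.2886 d.
q = Δh / Σ(b_i/K_i) = 2.99 / 0.2886 = 10.36 m/day.
In each layer the seepage velocity is v_i = q/n_i, so the layer transit time is t_i = b_i·n_i / q:
  layer 1 (weathered basalt): t_1 = 1.70 × 0.11 / 10.36 = 0.01805 d
  layer 2 (karst limestone): t_2 = 6.55 × 0.09 / 10.36 = 0.05689 d
Total t = Σ t_i = 0.07494 days.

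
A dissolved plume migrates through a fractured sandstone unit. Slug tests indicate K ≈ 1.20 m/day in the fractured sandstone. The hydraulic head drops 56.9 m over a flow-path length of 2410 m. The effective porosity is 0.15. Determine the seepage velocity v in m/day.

Hydraulic gradient i = Δh / L = 56.9 / 2410 = 0.02361.
Darcy flux q = K · i = 1.200 × 0.02361 = 0.02833 m/day.
Seepage velocity v = q / n_e = 0.02833 / 0.15 = 0.1889 m/day.

0.189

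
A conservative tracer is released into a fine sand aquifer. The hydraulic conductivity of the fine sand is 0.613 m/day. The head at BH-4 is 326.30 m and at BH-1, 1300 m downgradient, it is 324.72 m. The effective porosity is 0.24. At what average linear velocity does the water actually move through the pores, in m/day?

0.00310

Hydraulic gradient i = (326.30 − 324.72) / 1300 = 1.58 / 1300 = 0.001215.
Darcy flux q = K · i = 0.6130 × 0.001215 = 0.0007450 m/day.
Seepage velocity v = q / n_e = 0.0007450 / 0.24 = 0.003104 m/day.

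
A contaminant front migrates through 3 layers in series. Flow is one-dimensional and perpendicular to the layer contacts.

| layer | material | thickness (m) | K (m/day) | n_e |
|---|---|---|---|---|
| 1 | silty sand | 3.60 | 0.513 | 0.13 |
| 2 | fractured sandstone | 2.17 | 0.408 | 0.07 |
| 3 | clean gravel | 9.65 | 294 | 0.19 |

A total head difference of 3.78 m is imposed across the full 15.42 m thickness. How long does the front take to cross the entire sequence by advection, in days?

With flow normal to the layers, continuity requires the same specific discharge q through every layer.
Σ(b_i/K_i) = 3.60/0.513 + 2.17/0.408 + 9.65/294 = 12.37 d.
q = Δh / Σ(b_i/K_i) = 3.78 / 12.37 = 0.3056 m/day.
In each layer the seepage velocity is v_i = q/n_i, so the layer transit time is t_i = b_i·n_i / q:
  layer 1 (silty sand): t_1 = 3.60 × 0.13 / 0.3056 = 1.531 d
  layer 2 (fractured sandstone): t_2 = 2.17 × 0.07 / 0.3056 = 0.4971 d
  layer 3 (clean gravel): t_3 = 9.65 × 0.19 / 0.3056 = 6.000 d
Total t = Σ t_i = 8.028 days.

8.03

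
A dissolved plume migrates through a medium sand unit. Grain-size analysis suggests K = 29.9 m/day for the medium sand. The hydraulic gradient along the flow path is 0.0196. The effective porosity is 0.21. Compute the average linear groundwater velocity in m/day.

Hydraulic gradient i = 0.0196.
Darcy flux q = K · i = 29.90 × 0.01960 = 0.5860 m/day.
Seepage velocity v = q / n_e = 0.5860 / 0.21 = 2.791 m/day.

2.79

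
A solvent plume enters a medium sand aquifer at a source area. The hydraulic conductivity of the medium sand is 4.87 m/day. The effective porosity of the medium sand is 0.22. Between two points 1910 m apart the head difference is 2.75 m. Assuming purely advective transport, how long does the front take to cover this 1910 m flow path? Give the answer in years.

Hydraulic gradient i = Δh / L = 2.75 / 1910 = 0.001440.
Darcy flux q = K · i = 4.870 × 0.001440 = 0.007012 m/day.
Seepage velocity v = q / n_e = 0.007012 / 0.22 = 0.03187 m/day.
Travel time t = L / v = 1910 / 0.03187 = 59928 days = 164.1 years.

164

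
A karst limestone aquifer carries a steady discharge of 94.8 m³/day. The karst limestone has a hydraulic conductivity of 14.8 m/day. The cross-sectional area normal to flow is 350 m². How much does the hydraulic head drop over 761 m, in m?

13.9

From Q = K·A·i, i = Q / (K·A) = 94.8 / (14.80 × 350.0) = 0.01830.
Head loss Δh = i · L = 0.01830 × 761 = 13.93 m.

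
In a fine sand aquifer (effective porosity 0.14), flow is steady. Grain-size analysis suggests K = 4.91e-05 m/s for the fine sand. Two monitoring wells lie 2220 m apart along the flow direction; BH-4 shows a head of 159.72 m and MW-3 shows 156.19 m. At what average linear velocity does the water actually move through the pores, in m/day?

Convert K: 4.91e-05 m/s × 86400 = 4.242 m/day.
Hydraulic gradient i = (159.72 − 156.19) / 2220 = 3.53 / 2220 = 0.001590.
Darcy flux q = K · i = 4.242 × 0.001590 = 0.006746 m/day.
Seepage velocity v = q / n_e = 0.006746 / 0.14 = 0.04818 m/day.

0.0482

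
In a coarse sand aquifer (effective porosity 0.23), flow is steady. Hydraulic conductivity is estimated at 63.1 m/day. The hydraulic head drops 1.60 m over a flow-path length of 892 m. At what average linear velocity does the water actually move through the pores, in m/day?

Hydraulic gradient i = Δh / L = 1.60 / 892 = 0.001794.
Darcy flux q = K · i = 63.10 × 0.001794 = 0.1132 m/day.
Seepage velocity v = q / n_e = 0.1132 / 0.23 = 0.4921 m/day.

0.492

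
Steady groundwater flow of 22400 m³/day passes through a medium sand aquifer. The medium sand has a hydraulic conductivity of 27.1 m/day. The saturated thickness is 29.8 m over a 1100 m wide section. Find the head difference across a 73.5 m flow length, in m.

Cross-sectional area A = 1100 × 29.8 = 32780 m².
From Q = K·A·i, i = Q / (K·A) = 22400 / (27.10 × 32780) = 0.02522.
Head loss Δh = i · L = 0.02522 × 73.5 = 1.853 m.

1.85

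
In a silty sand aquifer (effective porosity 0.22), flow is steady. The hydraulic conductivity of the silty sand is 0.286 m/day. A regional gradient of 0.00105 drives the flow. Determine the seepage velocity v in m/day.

Hydraulic gradient i = 0.00105.
Darcy flux q = K · i = 0.2860 × 0.001050 = 0.0003003 m/day.
Seepage velocity v = q / n_e = 0.0003003 / 0.22 = 0.001365 m/day.

0.00136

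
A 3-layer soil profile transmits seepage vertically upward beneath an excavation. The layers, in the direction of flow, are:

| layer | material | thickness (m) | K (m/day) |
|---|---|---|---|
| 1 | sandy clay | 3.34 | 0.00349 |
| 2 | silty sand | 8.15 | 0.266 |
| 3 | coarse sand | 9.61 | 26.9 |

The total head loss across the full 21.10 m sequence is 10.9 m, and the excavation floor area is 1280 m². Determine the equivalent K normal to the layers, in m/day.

Flow is perpendicular to layering, so the layers act in series and the equivalent K is the thickness-weighted harmonic mean.
Total thickness L = 3.34 + 8.15 + 9.61 = 21.10 m.
Σ(b_i/K_i) = 3.34/0.00349 + 8.15/0.266 + 9.61/26.9 = 988.0 d.
K_eq = L / Σ(b_i/K_i) = 21.10 / 988.0 = 0.02136 m/day.

0.0214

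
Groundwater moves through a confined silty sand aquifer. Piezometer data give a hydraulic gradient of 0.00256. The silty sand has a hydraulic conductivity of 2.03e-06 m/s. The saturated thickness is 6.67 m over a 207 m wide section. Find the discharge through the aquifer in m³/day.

0.620

Convert K: 2.03e-06 m/s × 86400 = 0.1754 m/day.
Cross-sectional area A = 207 × 6.67 = 1381 m².
Hydraulic gradient i = 0.00256.
Darcy's law: Q = K · A · i = 0.1754 × 1381 × 0.002560 = 0.6199 m³/day.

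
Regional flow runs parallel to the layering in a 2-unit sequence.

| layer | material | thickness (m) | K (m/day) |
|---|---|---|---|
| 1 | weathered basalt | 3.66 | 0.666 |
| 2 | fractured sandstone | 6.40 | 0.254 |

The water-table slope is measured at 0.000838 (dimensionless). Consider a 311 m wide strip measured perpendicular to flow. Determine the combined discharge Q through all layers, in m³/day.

1.06

Flow is parallel to layering, so each bed carries its own Darcy discharge and the transmissivities add.
Σ(K_i·b_i) = 0.666×3.66 + 0.254×6.40 = 4.063 m²/day.
Hydraulic gradient i = 0.000838.
Q = Σ(K_i·b_i) · W · i = 4.063 × 311 × 0.0008380 = 1.059 m³/day.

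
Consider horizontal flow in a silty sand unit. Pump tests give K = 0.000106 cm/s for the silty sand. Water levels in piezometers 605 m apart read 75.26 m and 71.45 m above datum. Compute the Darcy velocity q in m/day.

0.000577

Convert K: 0.000106 cm/s × 864 = 0.09158 m/day.
Hydraulic gradient i = (75.26 − 71.45) / 605 = 3.81 / 605 = 0.006298.
Specific discharge q = K · i = 0.09158 × 0.006298 = 0.0005768 m/day.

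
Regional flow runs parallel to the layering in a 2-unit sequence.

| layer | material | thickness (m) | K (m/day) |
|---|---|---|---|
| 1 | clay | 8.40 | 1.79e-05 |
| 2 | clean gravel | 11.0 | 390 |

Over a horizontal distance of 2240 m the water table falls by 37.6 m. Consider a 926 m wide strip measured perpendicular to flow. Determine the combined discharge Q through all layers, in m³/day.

Flow is parallel to layering, so each bed carries its own Darcy discharge and the transmissivities add.
Σ(K_i·b_i) = 1.79e-05×8.40 + 390×11.0 = 4290 m²/day.
Hydraulic gradient i = Δh / L = 37.6 / 2240 = 0.01679.
Q = Σ(K_i·b_i) · W · i = 4290 × 926 × 0.01679 = 66682 m³/day.

66700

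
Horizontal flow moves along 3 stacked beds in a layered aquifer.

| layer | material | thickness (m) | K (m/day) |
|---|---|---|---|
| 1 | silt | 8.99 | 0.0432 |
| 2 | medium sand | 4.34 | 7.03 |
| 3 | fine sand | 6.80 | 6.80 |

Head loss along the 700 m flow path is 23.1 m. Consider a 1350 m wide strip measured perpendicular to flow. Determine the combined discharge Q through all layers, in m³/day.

3440

Flow is parallel to layering, so each bed carries its own Darcy discharge and the transmissivities add.
Σ(K_i·b_i) = 0.0432×8.99 + 7.03×4.34 + 6.80×6.80 = 77.14 m²/day.
Hydraulic gradient i = Δh / L = 23.1 / 700 = 0.03300.
Q = Σ(K_i·b_i) · W · i = 77.14 × 1350 × 0.03300 = 3437 m³/day.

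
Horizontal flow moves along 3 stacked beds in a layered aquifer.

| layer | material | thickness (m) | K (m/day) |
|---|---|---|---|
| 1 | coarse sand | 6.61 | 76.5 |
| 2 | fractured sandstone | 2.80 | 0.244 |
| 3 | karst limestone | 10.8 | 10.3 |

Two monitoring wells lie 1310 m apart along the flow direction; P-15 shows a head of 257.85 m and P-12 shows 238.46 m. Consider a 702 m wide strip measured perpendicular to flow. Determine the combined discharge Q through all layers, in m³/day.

6420

Flow is parallel to layering, so each bed carries its own Darcy discharge and the transmissivities add.
Σ(K_i·b_i) = 76.5×6.61 + 0.244×2.80 + 10.3×10.8 = 617.6 m²/day.
Hydraulic gradient i = (257.85 − 238.46) / 1310 = 19.39 / 1310 = 0.01480.
Q = Σ(K_i·b_i) · W · i = 617.6 × 702 × 0.01480 = 6417 m³/day.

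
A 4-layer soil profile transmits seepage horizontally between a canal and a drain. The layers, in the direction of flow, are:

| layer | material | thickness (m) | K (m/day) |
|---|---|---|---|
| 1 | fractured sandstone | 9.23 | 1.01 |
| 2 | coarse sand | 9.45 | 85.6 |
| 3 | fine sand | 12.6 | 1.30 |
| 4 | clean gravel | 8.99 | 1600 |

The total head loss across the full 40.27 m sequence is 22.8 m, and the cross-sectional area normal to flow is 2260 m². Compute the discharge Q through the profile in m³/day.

2720

Flow is perpendicular to layering, so the layers act in series and the equivalent K is the thickness-weighted harmonic mean.
Total thickness L = 9.23 + 9.45 + 12.6 + 8.99 = 40.27 m.
Σ(b_i/K_i) = 9.23/1.01 + 9.45/85.6 + 12.6/1.30 + 8.99/1600 = 18.95 d.
K_eq = L / Σ(b_i/K_i) = 40.27 / 18.95 = 2.125 m/day.
Q = K_eq · A · (Δh/L) = 2.125 × 2260 × (22.8/40.27) = 2720 m³/day.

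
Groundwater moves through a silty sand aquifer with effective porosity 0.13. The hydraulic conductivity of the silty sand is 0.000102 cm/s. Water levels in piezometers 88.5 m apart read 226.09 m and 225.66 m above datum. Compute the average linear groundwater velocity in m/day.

0.00329

Convert K: 0.000102 cm/s × 864 = 0.08813 m/day.
Hydraulic gradient i = (226.09 − 225.66) / 88.5 = 0.43 / 88.5 = 0.004859.
Darcy flux q = K · i = 0.08813 × 0.004859 = 0.0004282 m/day.
Seepage velocity v = q / n_e = 0.0004282 / 0.13 = 0.003294 m/day.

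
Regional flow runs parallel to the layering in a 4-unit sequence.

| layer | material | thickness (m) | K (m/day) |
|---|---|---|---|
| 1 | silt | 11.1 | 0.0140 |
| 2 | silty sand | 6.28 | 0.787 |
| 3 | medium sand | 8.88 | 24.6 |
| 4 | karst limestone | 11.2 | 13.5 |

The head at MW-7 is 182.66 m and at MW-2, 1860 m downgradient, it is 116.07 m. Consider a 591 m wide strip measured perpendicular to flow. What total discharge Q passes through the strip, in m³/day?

Flow is parallel to layering, so each bed carries its own Darcy discharge and the transmissivities add.
Σ(K_i·b_i) = 0.0140×11.1 + 0.787×6.28 + 24.6×8.88 + 13.5×11.2 = 374.7 m²/day.
Hydraulic gradient i = (182.66 − 116.07) / 1860 = 66.59 / 1860 = 0.03580.
Q = Σ(K_i·b_i) · W · i = 374.7 × 591 × 0.03580 = 7929 m³/day.

7930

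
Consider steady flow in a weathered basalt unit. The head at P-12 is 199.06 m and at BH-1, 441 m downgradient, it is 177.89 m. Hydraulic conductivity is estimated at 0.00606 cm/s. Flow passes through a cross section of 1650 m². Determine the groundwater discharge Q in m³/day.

415

Convert K: 0.00606 cm/s × 864 = 5.236 m/day.
Hydraulic gradient i = (199.06 − 177.89) / 441 = 21.17 / 441 = 0.04800.
Darcy's law: Q = K · A · i = 5.236 × 1650 × 0.04800 = 414.7 m³/day.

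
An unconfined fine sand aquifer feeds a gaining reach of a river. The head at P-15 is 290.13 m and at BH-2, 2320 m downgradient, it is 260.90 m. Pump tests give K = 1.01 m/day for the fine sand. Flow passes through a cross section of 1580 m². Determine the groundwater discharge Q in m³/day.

20.1

Hydraulic gradient i = (290.13 − 260.90) / 2320 = 29.23 / 2320 = 0.01260.
Darcy's law: Q = K · A · i = 1.010 × 1580 × 0.01260 = 20.11 m³/day.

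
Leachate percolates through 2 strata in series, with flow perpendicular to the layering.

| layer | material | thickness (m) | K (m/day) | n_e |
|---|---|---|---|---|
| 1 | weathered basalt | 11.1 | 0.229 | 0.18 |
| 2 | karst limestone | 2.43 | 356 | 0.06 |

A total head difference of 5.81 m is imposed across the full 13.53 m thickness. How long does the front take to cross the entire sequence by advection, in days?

17.9

With flow normal to the layers, continuity requires the same specific discharge q through every layer.
Σ(b_i/K_i) = 11.1/0.229 + 2.43/356 = 48.48 d.
q = Δh / Σ(b_i/K_i) = 5.81 / 48.48 = 0.1198 m/day.
In each layer the seepage velocity is v_i = q/n_i, so the layer transit time is t_i = b_i·n_i / q:
  layer 1 (weathered basalt): t_1 = 11.1 × 0.18 / 0.1198 = 16.67 d
  layer 2 (karst limestone): t_2 = 2.43 × 0.06 / 0.1198 = 1.217 d
Total t = Σ t_i = 17.89 days.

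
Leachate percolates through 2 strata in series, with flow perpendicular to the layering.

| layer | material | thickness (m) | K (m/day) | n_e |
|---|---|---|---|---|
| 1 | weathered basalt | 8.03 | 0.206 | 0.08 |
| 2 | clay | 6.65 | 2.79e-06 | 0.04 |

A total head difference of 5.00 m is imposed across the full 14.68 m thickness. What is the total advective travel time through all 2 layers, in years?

With flow normal to the layers, continuity requires the same specific discharge q through every layer.
Σ(b_i/K_i) = 8.03/0.206 + 6.65/2.79e-06 = 2.384e+06 d.
q = Δh / Σ(b_i/K_i) = 5.00 / 2.384e+06 = 2.098e-06 m/day.
In each layer the seepage velocity is v_i = q/n_i, so the layer transit time is t_i = b_i·n_i / q:
  layer 1 (weathered basalt): t_1 = 8.03 × 0.08 / 2.098e-06 = 3.062e+05 d
  layer 2 (clay): t_2 = 6.65 × 0.04 / 2.098e-06 = 1.268e+05 d
Total t = Σ t_i = 4.330e+05 days = 1186 years.

1190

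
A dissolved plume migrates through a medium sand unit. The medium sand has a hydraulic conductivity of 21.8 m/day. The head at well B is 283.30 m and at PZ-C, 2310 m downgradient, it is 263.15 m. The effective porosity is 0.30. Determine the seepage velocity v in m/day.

Hydraulic gradient i = (283.30 − 263.15) / 2310 = 20.15 / 2310 = 0.008723.
Darcy flux q = K · i = 21.80 × 0.008723 = 0.1902 m/day.
Seepage velocity v = q / n_e = 0.1902 / 0.30 = 0.6339 m/day.

0.634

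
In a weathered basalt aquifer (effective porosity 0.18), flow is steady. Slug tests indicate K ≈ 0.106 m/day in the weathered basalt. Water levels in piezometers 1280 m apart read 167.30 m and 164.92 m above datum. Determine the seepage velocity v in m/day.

0.00109

Hydraulic gradient i = (167.30 − 164.92) / 1280 = 2.38 / 1280 = 0.001859.
Darcy flux q = K · i = 0.1060 × 0.001859 = 0.0001971 m/day.
Seepage velocity v = q / n_e = 0.0001971 / 0.18 = 0.001095 m/day.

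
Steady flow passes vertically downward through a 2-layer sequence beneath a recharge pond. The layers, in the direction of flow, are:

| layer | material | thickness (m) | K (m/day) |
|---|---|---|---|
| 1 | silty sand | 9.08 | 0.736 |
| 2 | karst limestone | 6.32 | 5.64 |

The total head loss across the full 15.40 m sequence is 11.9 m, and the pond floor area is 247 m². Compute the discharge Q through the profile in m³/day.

Flow is perpendicular to layering, so the layers act in series and the equivalent K is the thickness-weighted harmonic mean.
Total thickness L = 9.08 + 6.32 = 15.40 m.
Σ(b_i/K_i) = 9.08/0.736 + 6.32/5.64 = 13.46 d.
K_eq = L / Σ(b_i/K_i) = 15.40 / 13.46 = 1.144 m/day.
Q = K_eq · A · (Δh/L) = 1.144 × 247 × (11.9/15.40) = 218.4 m³/day.

218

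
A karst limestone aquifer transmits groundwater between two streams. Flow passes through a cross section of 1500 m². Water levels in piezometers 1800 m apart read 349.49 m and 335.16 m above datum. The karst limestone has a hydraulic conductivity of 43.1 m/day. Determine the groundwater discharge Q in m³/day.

515

Hydraulic gradient i = (349.49 − 335.16) / 1800 = 14.33 / 1800 = 0.007961.
Darcy's law: Q = K · A · i = 43.10 × 1500 × 0.007961 = 514.7 m³/day.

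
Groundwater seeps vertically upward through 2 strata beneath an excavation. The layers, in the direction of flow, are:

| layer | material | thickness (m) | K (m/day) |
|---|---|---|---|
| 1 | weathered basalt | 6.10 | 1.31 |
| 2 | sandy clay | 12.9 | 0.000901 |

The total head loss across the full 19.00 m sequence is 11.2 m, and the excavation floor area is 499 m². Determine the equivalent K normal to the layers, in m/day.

Flow is perpendicular to layering, so the layers act in series and the equivalent K is the thickness-weighted harmonic mean.
Total thickness L = 6.10 + 12.9 = 19.00 m.
Σ(b_i/K_i) = 6.10/1.31 + 12.9/0.000901 = 14322 d.
K_eq = L / Σ(b_i/K_i) = 19.00 / 14322 = 0.001327 m/day.

0.00133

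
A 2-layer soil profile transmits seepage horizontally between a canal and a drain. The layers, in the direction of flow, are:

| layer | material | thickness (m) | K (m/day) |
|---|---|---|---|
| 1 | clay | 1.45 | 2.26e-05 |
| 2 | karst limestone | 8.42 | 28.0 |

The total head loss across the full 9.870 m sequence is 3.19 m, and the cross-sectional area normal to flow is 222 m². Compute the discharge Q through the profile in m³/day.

0.0110

Flow is perpendicular to layering, so the layers act in series and the equivalent K is the thickness-weighted harmonic mean.
Total thickness L = 1.45 + 8.42 = 9.870 m.
Σ(b_i/K_i) = 1.45/2.26e-05 + 8.42/28.0 = 64160 d.
K_eq = L / Σ(b_i/K_i) = 9.870 / 64160 = 0.0001538 m/day.
Q = K_eq · A · (Δh/L) = 0.0001538 × 222 × (3.19/9.870) = 0.01104 m³/day.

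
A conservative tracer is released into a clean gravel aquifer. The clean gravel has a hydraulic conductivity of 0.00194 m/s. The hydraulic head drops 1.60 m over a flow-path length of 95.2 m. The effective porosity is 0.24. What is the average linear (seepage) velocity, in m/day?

Convert K: 0.00194 m/s × 86400 = 167.6 m/day.
Hydraulic gradient i = Δh / L = 1.60 / 95.2 = 0.01681.
Darcy flux q = K · i = 167.6 × 0.01681 = 2.817 m/day.
Seepage velocity v = q / n_e = 2.817 / 0.24 = 11.74 m/day.

11.7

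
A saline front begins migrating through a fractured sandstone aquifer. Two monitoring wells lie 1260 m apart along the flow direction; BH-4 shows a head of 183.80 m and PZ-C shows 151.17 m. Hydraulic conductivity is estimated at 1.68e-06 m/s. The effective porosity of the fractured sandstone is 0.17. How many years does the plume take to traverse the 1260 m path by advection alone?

Convert K: 1.68e-06 m/s × 86400 = 0.1452 m/day.
Hydraulic gradient i = (183.80 − 151.17) / 1260 = 32.63 / 1260 = 0.02590.
Darcy flux q = K · i = 0.1452 × 0.02590 = 0.003759 m/day.
Seepage velocity v = q / n_e = 0.003759 / 0.17 = 0.02211 m/day.
Travel time t = L / v = 1260 / 0.02211 = 56984 days = 156.0 years.

156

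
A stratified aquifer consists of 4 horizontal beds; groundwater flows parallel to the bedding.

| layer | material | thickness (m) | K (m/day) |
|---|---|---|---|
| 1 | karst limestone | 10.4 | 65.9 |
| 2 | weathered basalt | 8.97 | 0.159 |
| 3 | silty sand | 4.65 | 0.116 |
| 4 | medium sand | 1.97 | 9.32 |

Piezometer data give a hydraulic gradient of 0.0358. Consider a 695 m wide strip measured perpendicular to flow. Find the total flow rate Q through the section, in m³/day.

Flow is parallel to layering, so each bed carries its own Darcy discharge and the transmissivities add.
Σ(K_i·b_i) = 65.9×10.4 + 0.159×8.97 + 0.116×4.65 + 9.32×1.97 = 705.7 m²/day.
Hydraulic gradient i = 0.0358.
Q = Σ(K_i·b_i) · W · i = 705.7 × 695 × 0.03580 = 17558 m³/day.

17600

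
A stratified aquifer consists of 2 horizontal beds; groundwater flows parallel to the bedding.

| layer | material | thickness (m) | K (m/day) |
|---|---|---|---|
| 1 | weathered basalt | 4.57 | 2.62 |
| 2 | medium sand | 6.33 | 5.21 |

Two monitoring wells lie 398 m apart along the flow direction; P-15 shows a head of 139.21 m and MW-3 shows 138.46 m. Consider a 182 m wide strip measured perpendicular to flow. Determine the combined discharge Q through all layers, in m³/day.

Flow is parallel to layering, so each bed carries its own Darcy discharge and the transmissivities add.
Σ(K_i·b_i) = 2.62×4.57 + 5.21×6.33 = 44.95 m²/day.
Hydraulic gradient i = (139.21 − 138.46) / 398 = 0.75 / 398 = 0.001884.
Q = Σ(K_i·b_i) · W · i = 44.95 × 182 × 0.001884 = 15.42 m³/day.

15.4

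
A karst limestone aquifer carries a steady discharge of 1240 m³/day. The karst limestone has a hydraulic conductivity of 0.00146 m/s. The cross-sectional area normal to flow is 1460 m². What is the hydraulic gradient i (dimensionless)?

0.00673

Convert K: 0.00146 m/s × 86400 = 126.1 m/day.
From Q = K·A·i, i = Q / (K·A) = 1240 / (126.1 × 1460) = 0.006733.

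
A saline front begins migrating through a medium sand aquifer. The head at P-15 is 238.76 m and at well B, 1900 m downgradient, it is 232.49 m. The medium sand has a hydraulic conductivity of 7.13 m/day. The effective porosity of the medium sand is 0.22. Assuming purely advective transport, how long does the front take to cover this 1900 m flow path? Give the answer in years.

Hydraulic gradient i = (238.76 − 232.49) / 1900 = 6.27 / 1900 = 0.003300.
Darcy flux q = K · i = 7.130 × 0.003300 = 0.02353 m/day.
Seepage velocity v = q / n_e = 0.02353 / 0.22 = 0.1069 m/day.
Travel time t = L / v = 1900 / 0.1069 = 17765 days = 48.64 years.

48.6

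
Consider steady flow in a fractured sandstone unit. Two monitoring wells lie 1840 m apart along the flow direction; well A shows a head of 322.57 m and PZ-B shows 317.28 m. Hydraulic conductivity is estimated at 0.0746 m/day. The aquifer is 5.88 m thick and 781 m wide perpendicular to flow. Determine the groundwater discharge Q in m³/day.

0.985

Cross-sectional area A = 781 × 5.88 = 4592 m².
Hydraulic gradient i = (322.57 − 317.28) / 1840 = 5.29 / 1840 = 0.002875.
Darcy's law: Q = K · A · i = 0.07460 × 4592 × 0.002875 = 0.9849 m³/day.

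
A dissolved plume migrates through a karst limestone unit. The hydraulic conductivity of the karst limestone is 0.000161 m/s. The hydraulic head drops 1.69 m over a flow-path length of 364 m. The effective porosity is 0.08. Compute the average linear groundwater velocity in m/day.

Convert K: 0.000161 m/s × 86400 = 13.91 m/day.
Hydraulic gradient i = Δh / L = 1.69 / 364 = 0.004643.
Darcy flux q = K · i = 13.91 × 0.004643 = 0.06458 m/day.
Seepage velocity v = q / n_e = 0.06458 / 0.08 = 0.8073 m/day.

0.807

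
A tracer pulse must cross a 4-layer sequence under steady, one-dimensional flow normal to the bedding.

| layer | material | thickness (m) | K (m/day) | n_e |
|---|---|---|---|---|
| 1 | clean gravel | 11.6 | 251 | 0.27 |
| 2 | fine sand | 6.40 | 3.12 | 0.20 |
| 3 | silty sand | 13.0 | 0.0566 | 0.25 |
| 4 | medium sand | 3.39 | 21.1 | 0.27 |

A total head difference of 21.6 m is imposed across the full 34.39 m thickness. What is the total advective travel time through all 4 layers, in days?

With flow normal to the layers, continuity requires the same specific discharge q through every layer.
Σ(b_i/K_i) = 11.6/251 + 6.40/3.12 + 13.0/0.0566 + 3.39/21.1 = 231.9 d.
q = Δh / Σ(b_i/K_i) = 21.6 / 231.9 = 0.09313 m/day.
In each layer the seepage velocity is v_i = q/n_i, so the layer transit time is t_i = b_i·n_i / q:
  layer 1 (clean gravel): t_1 = 11.6 × 0.27 / 0.09313 = 33.63 d
  layer 2 (fine sand): t_2 = 6.40 × 0.20 / 0.09313 = 13.74 d
  layer 3 (silty sand): t_3 = 13.0 × 0.25 / 0.09313 = 34.90 d
  layer 4 (medium sand): t_4 = 3.39 × 0.27 / 0.09313 = 9.828 d
Total t = Σ t_i = 92.10 days.

92.1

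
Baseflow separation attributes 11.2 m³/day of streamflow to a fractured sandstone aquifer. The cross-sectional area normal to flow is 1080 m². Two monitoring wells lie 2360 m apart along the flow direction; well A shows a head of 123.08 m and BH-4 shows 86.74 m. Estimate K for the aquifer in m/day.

0.673

Hydraulic gradient i = (123.08 − 86.74) / 2360 = 36.34 / 2360 = 0.01540.
From Q = K·A·i, K = Q / (A·i) = 11.2 / (1080 × 0.01540) = 0.6735 m/day.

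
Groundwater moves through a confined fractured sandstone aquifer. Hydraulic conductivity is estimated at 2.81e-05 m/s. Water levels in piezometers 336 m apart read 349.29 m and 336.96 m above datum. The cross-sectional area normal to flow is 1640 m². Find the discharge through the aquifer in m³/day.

Convert K: 2.81e-05 m/s × 86400 = 2.428 m/day.
Hydraulic gradient i = (349.29 − 336.96) / 336 = 12.33 / 336 = 0.03670.
Darcy's law: Q = K · A · i = 2.428 × 1640 × 0.03670 = 146.1 m³/day.

146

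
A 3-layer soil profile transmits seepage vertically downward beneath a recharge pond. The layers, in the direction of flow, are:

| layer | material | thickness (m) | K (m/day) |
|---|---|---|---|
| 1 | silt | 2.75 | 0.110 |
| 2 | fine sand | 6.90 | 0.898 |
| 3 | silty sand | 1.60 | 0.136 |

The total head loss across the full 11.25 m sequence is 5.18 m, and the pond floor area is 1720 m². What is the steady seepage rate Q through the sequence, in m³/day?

Flow is perpendicular to layering, so the layers act in series and the equivalent K is the thickness-weighted harmonic mean.
Total thickness L = 2.75 + 6.90 + 1.60 = 11.25 m.
Σ(b_i/K_i) = 2.75/0.110 + 6.90/0.898 + 1.60/0.136 = 44.45 d.
K_eq = L / Σ(b_i/K_i) = 11.25 / 44.45 = 0.2531 m/day.
Q = K_eq · A · (Δh/L) = 0.2531 × 1720 × (5.18/11.25) = 200.4 m³/day.

200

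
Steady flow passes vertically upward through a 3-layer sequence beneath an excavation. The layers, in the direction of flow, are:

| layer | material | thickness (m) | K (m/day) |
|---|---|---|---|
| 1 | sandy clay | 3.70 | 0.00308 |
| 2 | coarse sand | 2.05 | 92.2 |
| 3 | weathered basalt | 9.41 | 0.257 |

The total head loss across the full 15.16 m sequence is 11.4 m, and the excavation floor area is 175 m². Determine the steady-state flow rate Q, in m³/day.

1.61

Flow is perpendicular to layering, so the layers act in series and the equivalent K is the thickness-weighted harmonic mean.
Total thickness L = 3.70 + 2.05 + 9.41 = 15.16 m.
Σ(b_i/K_i) = 3.70/0.00308 + 2.05/92.2 + 9.41/0.257 = 1238 d.
K_eq = L / Σ(b_i/K_i) = 15.16 / 1238 = 0.01225 m/day.
Q = K_eq · A · (Δh/L) = 0.01225 × 175 × (11.4/15.16) = 1.612 m³/day.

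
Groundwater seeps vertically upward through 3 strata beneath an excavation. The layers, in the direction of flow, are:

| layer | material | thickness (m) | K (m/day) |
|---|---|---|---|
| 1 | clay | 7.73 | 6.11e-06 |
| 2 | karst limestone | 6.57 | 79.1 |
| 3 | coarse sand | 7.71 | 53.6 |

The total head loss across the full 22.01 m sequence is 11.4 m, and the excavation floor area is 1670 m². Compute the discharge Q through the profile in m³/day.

Flow is perpendicular to layering, so the layers act in series and the equivalent K is the thickness-weighted harmonic mean.
Total thickness L = 7.73 + 6.57 + 7.71 = 22.01 m.
Σ(b_i/K_i) = 7.73/6.11e-06 + 6.57/79.1 + 7.71/53.6 = 1.265e+06 d.
K_eq = L / Σ(b_i/K_i) = 22.01 / 1.265e+06 = 1.740e-05 m/day.
Q = K_eq · A · (Δh/L) = 1.740e-05 × 1670 × (11.4/22.01) = 0.01505 m³/day.

0.0150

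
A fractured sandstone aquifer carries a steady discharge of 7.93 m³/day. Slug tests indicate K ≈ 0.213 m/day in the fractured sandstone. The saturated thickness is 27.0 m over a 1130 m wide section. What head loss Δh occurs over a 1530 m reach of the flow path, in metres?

1.87

Cross-sectional area A = 1130 × 27.0 = 30510 m².
From Q = K·A·i, i = Q / (K·A) = 7.93 / (0.2130 × 30510) = 0.001220.
Head loss Δh = i · L = 0.001220 × 1530 = 1.867 m.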